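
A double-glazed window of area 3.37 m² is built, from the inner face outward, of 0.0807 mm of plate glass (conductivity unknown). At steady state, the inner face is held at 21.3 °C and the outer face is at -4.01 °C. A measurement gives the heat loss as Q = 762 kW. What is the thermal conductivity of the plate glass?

k = 0.721 W/m·K

ΣR = ΔT/Q = |21.3 − -4.01|/7.62×10^5 = 3.322×10^-5 K/W
L/(kA) = 3.322×10^-5 ⇒ k = 8.07×10^-5/(3.322×10^-5·3.37) = 0.721 W/m·K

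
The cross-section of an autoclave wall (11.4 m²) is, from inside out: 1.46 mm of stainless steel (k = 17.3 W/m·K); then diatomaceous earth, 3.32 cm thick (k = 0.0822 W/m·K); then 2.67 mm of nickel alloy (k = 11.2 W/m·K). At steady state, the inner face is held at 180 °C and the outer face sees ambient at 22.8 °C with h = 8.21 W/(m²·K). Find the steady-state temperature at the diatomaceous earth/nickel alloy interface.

Treat each layer as a resistance in series:
  R_stainless steel = L/(kA) = 0.00146/(17.3·11.4) = 7.403×10^-6 K/W
  R_diatomaceous earth = L/(kA) = 0.0332/(0.0822·11.4) = 0.03543 K/W
  R_nickel alloy = L/(kA) = 0.00267/(11.2·11.4) = 2.091×10^-5 K/W
  R_conv,out = 1/(hA) = 1/(8.21·11.4) = 0.01068 K/W
ΣR = 7.403×10^-6 + 0.03543 + 2.091×10^-5 + 0.01068 = 0.04614 K/W
Q = ΔT/ΣR = (180 °C − 22.8 °C)/0.04614 = 3407 W
From the inner boundary to the diatomaceous earth/nickel alloy interface, ΣR_partial = 0.03544 K/W.
T_interface = T_in − Q·ΣR_partial = 180 °C − (3407)(0.03544) = 59.3 °C

T = 59.3 °C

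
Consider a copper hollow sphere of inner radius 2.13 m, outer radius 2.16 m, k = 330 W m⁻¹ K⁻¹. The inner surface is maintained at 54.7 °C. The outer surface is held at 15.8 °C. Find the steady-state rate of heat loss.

Q = 4πk·ΔT/(1/r₁ − 1/r₂) = 4π × 330 × 38.9 / (1/2.13 − 1/2.16) = 2.47×10^7 W

Q = 24700 kW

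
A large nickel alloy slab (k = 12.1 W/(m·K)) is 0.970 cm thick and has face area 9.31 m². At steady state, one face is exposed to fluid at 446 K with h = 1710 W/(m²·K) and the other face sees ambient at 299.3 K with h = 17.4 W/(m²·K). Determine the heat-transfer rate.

Q = 23200 W

Treat each layer as a resistance in series:
  R_conv,in = 1/(hA) = 1/(1710·9.31) = 6.281×10^-5 K/W
  R_nickel alloy = L/(kA) = 0.00970/(12.1·9.31) = 8.611×10^-5 K/W
  R_conv,out = 1/(hA) = 1/(17.4·9.31) = 0.006173 K/W
ΣR = 6.281×10^-5 + 8.611×10^-5 + 0.006173 = 0.006322 K/W
Q = ΔT/ΣR = (446 K − 299.3 K)/0.006322 = 23200 W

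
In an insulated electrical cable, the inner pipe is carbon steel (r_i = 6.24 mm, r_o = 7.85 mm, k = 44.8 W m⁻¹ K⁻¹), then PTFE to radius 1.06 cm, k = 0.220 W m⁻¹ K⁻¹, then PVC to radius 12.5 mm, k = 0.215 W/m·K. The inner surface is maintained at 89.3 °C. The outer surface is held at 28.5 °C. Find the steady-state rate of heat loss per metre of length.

Q' = 179 W/m

Treat each layer as a resistance in series:
  R'_carbon steel = ln(0.00785/0.00624)/(2πk) = 0.2295/(2π·44.8) = 8.154×10^-4 m·K/W
  R'_PTFE = ln(0.0106/0.00785)/(2πk) = 0.3003/(2π·0.220) = 0.2173 m·K/W
  R'_PVC = ln(0.0125/0.0106)/(2πk) = 0.1649/(2π·0.215) = 0.1220 m·K/W
ΣR = 8.154×10^-4 + 0.2173 + 0.1220 = 0.3401 m·K/W
Q' = ΔT/ΣR = (89.3 °C − 28.5 °C)/0.3401 = 179 W/m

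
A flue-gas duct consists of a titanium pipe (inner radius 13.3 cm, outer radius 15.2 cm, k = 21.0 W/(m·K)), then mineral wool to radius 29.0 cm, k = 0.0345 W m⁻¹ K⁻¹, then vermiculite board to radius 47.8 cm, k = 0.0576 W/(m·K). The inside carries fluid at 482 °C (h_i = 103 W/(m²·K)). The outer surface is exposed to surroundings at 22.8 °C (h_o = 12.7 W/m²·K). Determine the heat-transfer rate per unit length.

Treat each layer as a resistance in series:
  R'_conv,in = 1/(2πr h) = 1/(2π·0.133·103) = 0.01162 m·K/W
  R'_titanium = ln(0.152/0.133)/(2πk) = 0.1335/(2π·21.0) = 0.001012 m·K/W
  R'_mineral wool = ln(0.290/0.152)/(2πk) = 0.6460/(2π·0.0345) = 2.980 m·K/W
  R'_vermiculite board = ln(0.478/0.290)/(2πk) = 0.4997/(2π·0.0576) = 1.381 m·K/W
  R'_conv,out = 1/(2πr h) = 1/(2π·0.478·12.7) = 0.02622 m·K/W
ΣR = 0.01162 + 0.001012 + 2.980 + 1.381 + 0.02622 = 4.400 m·K/W
Q' = ΔT/ΣR = (482 °C − 22.8 °C)/4.400 = 104 W/m

Q' = 104 W/m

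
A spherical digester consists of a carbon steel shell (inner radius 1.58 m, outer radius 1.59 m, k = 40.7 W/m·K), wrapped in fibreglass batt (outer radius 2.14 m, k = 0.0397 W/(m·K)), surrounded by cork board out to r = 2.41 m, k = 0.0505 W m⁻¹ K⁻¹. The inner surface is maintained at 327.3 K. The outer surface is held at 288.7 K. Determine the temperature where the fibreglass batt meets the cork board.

Treat each layer as a resistance in series:
  R_carbon steel = (1/1.58 − 1/1.59)/(4πk) = 0.003981/(4π·40.7) = 7.783×10^-6 K/W
  R_fibreglass batt = (1/1.59 − 1/2.14)/(4πk) = 0.1616/(4π·0.0397) = 0.3240 K/W
  R_cork board = (1/2.14 − 1/2.41)/(4πk) = 0.05235/(4π·0.0505) = 0.08250 K/W
ΣR = 7.783×10^-6 + 0.3240 + 0.08250 = 0.4065 K/W
Q = ΔT/ΣR = (327.3 K − 288.7 K)/0.4065 = 94.96 W
From the inner boundary to the fibreglass batt/cork board interface, ΣR_partial = 0.3240 K/W.
T_interface = T_in − Q·ΣR_partial = 327.3 K − (94.96)(0.3240) = 296.5 K

T = 296.5 K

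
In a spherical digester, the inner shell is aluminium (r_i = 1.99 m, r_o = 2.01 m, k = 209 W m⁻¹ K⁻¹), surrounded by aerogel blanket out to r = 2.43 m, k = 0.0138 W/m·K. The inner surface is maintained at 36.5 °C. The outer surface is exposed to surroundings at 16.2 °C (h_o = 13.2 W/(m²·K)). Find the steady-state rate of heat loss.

Treat each layer as a resistance in series:
  R_aluminium = (1/1.99 − 1/2.01)/(4πk) = 0.005000/(4π·209) = 1.904×10^-6 K/W
  R_aerogel blanket = (1/2.01 − 1/2.43)/(4πk) = 0.08599/(4π·0.0138) = 0.4959 K/W
  R_conv,out = 1/(4πr²h) = 1/(4π·2.43²·13.2) = 0.001021 K/W
ΣR = 1.904×10^-6 + 0.4959 + 0.001021 = 0.4969 K/W
Q = ΔT/ΣR = (36.5 °C − 16.2 °C)/0.4969 = 40.9 W

Q = 40.9 W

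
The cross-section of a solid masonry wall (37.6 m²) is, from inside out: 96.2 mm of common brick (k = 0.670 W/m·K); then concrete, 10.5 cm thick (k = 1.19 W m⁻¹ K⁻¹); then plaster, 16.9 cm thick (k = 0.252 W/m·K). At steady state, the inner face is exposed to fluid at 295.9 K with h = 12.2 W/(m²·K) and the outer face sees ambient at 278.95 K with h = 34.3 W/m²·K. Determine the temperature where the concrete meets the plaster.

T = 290.7 K

Resistance network (inner→outer):
  R_conv,in = 1/(hA) = 1/(12.2·37.6) = 0.002180 K/W
  R_common brick = L/(kA) = 0.0962/(0.670·37.6) = 0.003819 K/W
  R_concrete = L/(kA) = 0.105/(1.19·37.6) = 0.002347 K/W
  R_plaster = L/(kA) = 0.169/(0.252·37.6) = 0.01784 K/W
  R_conv,out = 1/(hA) = 1/(34.3·37.6) = 7.754×10^-4 K/W
ΣR = 0.002180 + 0.003819 + 0.002347 + 0.01784 + 7.754×10^-4 = 0.02696 K/W
Q = ΔT/ΣR = (295.9 K − 278.95 K)/0.02696 = 628.7 W
From the inner boundary to the concrete/plaster interface, ΣR_partial = 0.008346 K/W.
T_interface = T_in − Q·ΣR_partial = 295.9 K − (628.7)(0.008346) = 290.7 K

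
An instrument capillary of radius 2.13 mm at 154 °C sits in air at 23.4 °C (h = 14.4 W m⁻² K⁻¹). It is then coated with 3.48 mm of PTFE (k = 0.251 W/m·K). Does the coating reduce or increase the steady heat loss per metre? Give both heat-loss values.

increases: 25.2 → 50.5 W/m

Critical radius for a cylinder: r_cr = k/h = 0.0174 m = 1.74 cm.
Outer radius after coating: r₂ = 0.00213 + 0.00348 = 0.00561 m.
Since r₁ < r_cr and r₂ ≤ r_cr, the coating moves toward the maximum at r_cr — heat loss rises.
Bare: R = 1/(2πr₁h) = 5.189 m·K/W; Q = 130.6/5.189 = 25.2 W/m.
Coated: R = R_cond + R_conv = 2.584 m·K/W; Q = 130.6/2.584 = 50.5 W/m.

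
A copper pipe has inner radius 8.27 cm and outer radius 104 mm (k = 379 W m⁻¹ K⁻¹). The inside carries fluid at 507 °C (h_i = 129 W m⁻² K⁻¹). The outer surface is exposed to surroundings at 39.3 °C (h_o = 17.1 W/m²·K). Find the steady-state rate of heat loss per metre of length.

Series thermal resistances, inner to outer:
  R'_conv,in = 1/(2πr h) = 1/(2π·0.0827·129) = 0.01492 m·K/W
  R'_copper = ln(0.104/0.0827)/(2πk) = 0.2292/(2π·379) = 9.624×10^-5 m·K/W
  R'_conv,out = 1/(2πr h) = 1/(2π·0.104·17.1) = 0.08949 m·K/W
ΣR = 0.01492 + 9.624×10^-5 + 0.08949 = 0.1045 m·K/W
Q' = ΔT/ΣR = (507 °C − 39.3 °C)/0.1045 = 4480 W/m

Q' = 4480 W/m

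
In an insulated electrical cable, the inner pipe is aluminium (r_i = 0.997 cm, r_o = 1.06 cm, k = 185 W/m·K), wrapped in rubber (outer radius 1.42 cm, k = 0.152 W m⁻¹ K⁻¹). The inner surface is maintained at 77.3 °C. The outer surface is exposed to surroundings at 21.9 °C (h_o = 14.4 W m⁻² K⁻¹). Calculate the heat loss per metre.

Q' = 51.1 W/m

Resistance network (inner→outer):
  R'_aluminium = ln(0.0106/0.00997)/(2πk) = 0.06127/(2π·185) = 5.271×10^-5 m·K/W
  R'_rubber = ln(0.0142/0.0106)/(2πk) = 0.2924/(2π·0.152) = 0.3062 m·K/W
  R'_conv,out = 1/(2πr h) = 1/(2π·0.0142·14.4) = 0.7783 m·K/W
ΣR = 5.271×10^-5 + 0.3062 + 0.7783 = 1.085 m·K/W
Q' = ΔT/ΣR = (77.3 °C − 21.9 °C)/1.085 = 51.1 W/m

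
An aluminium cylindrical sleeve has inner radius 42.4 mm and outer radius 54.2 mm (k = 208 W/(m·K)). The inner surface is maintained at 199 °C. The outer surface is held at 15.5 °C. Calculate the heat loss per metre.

Q' = 977 kW/m

Q' = 2πk·ΔT/ln(r₂/r₁) = 2π × 208 × 183.5 / ln(0.0542/0.0424) = 9.77×10^5 W/m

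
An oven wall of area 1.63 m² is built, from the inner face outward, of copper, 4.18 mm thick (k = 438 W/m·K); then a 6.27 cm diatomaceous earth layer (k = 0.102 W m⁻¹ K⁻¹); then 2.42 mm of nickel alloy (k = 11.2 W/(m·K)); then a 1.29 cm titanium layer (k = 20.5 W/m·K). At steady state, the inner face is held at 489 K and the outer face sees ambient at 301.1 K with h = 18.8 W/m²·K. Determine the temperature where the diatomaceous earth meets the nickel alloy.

Resistance network (inner→outer):
  R_copper = L/(kA) = 0.00418/(438·1.63) = 5.855×10^-6 K/W
  R_diatomaceous earth = L/(kA) = 0.0627/(0.102·1.63) = 0.3771 K/W
  R_nickel alloy = L/(kA) = 0.00242/(11.2·1.63) = 1.326×10^-4 K/W
  R_titanium = L/(kA) = 0.0129/(20.5·1.63) = 3.861×10^-4 K/W
  R_conv,out = 1/(hA) = 1/(18.8·1.63) = 0.03263 K/W
ΣR = 5.855×10^-6 + 0.3771 + 1.326×10^-4 + 3.861×10^-4 + 0.03263 = 0.4103 K/W
Q = ΔT/ΣR = (489 K − 301.1 K)/0.4103 = 458.0 W
From the inner boundary to the diatomaceous earth/nickel alloy interface, ΣR_partial = 0.3771 K/W.
T_interface = T_in − Q·ΣR_partial = 489 K − (458.0)(0.3771) = 316.3 K

T = 316.3 K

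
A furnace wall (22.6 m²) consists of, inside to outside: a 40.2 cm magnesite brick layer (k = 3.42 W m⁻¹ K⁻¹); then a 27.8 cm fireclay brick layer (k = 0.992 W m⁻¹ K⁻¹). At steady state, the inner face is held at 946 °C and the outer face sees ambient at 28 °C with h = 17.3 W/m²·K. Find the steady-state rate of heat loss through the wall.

Q = 45.5 kW

Treat each layer as a resistance in series:
  R_magnesite brick = L/(kA) = 0.402/(3.42·22.6) = 0.005201 K/W
  R_fireclay brick = L/(kA) = 0.278/(0.992·22.6) = 0.01240 K/W
  R_conv,out = 1/(hA) = 1/(17.3·22.6) = 0.002558 K/W
ΣR = 0.005201 + 0.01240 + 0.002558 = 0.02016 K/W
Q = ΔT/ΣR = (946 °C − 28 °C)/0.02016 = 45500 W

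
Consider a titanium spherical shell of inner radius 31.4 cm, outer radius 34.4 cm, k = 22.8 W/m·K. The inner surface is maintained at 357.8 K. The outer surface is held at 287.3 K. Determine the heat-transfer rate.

Q = 4πk·ΔT/(1/r₁ − 1/r₂) = 4π × 22.8 × 70.5 / (1/0.314 − 1/0.344) = 72700 W

Q = 72700 W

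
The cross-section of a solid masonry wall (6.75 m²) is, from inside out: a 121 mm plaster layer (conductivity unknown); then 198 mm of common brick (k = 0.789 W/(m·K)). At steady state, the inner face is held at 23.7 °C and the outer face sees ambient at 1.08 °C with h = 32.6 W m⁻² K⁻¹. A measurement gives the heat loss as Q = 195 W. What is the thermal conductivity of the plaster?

k = 0.241 W/m·K

ΣR = ΔT/Q = |23.7 − 1.08|/195 = 0.1160 K/W
Known resistances:
  R_common brick = L/(kA) = 0.198/(0.789·6.75) = 0.03718 K/W
  R_conv,out = 1/(hA) = 1/(32.6·6.75) = 0.004544 K/W
R_plaster = ΣR − ΣR_known = 0.1160 − 0.04172 = 0.07428 K/W
L/(kA) = 0.07428 ⇒ k = 0.121/(0.07428·6.75) = 0.241 W/m·K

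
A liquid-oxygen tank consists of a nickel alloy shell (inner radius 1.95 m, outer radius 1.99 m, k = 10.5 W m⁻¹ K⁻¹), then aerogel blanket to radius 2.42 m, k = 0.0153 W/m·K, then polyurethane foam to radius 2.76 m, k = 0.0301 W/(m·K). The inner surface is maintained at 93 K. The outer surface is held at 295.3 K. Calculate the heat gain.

Q = 338 W

Treat each layer as a resistance in series:
  R_nickel alloy = (1/1.95 − 1/1.99)/(4πk) = 0.01031/(4π·10.5) = 7.812×10^-5 K/W
  R_aerogel blanket = (1/1.99 − 1/2.42)/(4πk) = 0.08929/(4π·0.0153) = 0.4644 K/W
  R_polyurethane foam = (1/2.42 − 1/2.76)/(4πk) = 0.05090/(4π·0.0301) = 0.1346 K/W
ΣR = 7.812×10^-5 + 0.4644 + 0.1346 = 0.5991 K/W
Q = ΔT/ΣR = (93 K − 295.3 K)/0.5991 = -338 W
(Negative Q ⇒ heat flows inward; heat gain = 338 W.)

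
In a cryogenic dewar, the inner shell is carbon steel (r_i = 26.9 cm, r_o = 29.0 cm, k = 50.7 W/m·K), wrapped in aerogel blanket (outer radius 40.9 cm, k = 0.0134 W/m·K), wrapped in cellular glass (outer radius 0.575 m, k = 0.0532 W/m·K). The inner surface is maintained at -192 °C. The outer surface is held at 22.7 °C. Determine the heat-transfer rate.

Series thermal resistances, inner to outer:
  R_carbon steel = (1/0.269 − 1/0.290)/(4πk) = 0.2692/(4π·50.7) = 4.225×10^-4 K/W
  R_aerogel blanket = (1/0.290 − 1/0.409)/(4πk) = 1.003/(4π·0.0134) = 5.958 K/W
  R_cellular glass = (1/0.409 − 1/0.575)/(4πk) = 0.7059/(4π·0.0532) = 1.056 K/W
ΣR = 4.225×10^-4 + 5.958 + 1.056 = 7.014 K/W
Q = ΔT/ΣR = (-192 °C − 22.7 °C)/7.014 = -30.6 W
(Negative Q ⇒ heat flows inward; heat gain = 30.6 W.)

Q = 30.6 W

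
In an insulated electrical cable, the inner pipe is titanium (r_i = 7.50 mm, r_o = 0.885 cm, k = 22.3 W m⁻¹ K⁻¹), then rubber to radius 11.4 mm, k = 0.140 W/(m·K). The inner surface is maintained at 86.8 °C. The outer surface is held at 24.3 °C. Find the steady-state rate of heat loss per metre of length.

Q' = 216 W/m

Resistance network (inner→outer):
  R'_titanium = ln(0.00885/0.00750)/(2πk) = 0.1655/(2π·22.3) = 0.001181 m·K/W
  R'_rubber = ln(0.0114/0.00885)/(2πk) = 0.2532/(2π·0.140) = 0.2878 m·K/W
ΣR = 0.001181 + 0.2878 = 0.2890 m·K/W
Q' = ΔT/ΣR = (86.8 °C − 24.3 °C)/0.2890 = 216 W/m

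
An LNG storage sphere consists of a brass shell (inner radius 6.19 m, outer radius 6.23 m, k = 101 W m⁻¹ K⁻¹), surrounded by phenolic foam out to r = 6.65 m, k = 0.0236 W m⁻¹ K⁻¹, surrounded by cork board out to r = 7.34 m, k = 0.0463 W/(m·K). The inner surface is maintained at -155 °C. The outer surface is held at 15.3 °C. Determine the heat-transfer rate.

Treat each layer as a resistance in series:
  R_brass = (1/6.19 − 1/6.23)/(4πk) = 0.001037/(4π·101) = 8.172×10^-7 K/W
  R_phenolic foam = (1/6.23 − 1/6.65)/(4πk) = 0.01014/(4π·0.0236) = 0.03418 K/W
  R_cork board = (1/6.65 − 1/7.34)/(4πk) = 0.01414/(4π·0.0463) = 0.02430 K/W
ΣR = 8.172×10^-7 + 0.03418 + 0.02430 = 0.05848 K/W
Q = ΔT/ΣR = (-155 °C − 15.3 °C)/0.05848 = -2910 W
(Negative Q ⇒ heat flows inward; heat gain = 2910 W.)

Q = 2910 W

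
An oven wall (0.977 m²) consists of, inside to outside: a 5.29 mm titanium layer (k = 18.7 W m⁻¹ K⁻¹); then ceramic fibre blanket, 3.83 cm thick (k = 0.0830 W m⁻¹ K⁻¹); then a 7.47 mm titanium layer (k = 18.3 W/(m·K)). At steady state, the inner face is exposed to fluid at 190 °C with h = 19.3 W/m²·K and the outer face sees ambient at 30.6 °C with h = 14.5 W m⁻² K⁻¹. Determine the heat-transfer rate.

Q = 267 W

Resistance network (inner→outer):
  R_conv,in = 1/(hA) = 1/(19.3·0.977) = 0.05303 K/W
  R_titanium = L/(kA) = 0.00529/(18.7·0.977) = 2.895×10^-4 K/W
  R_ceramic fibre blanket = L/(kA) = 0.0383/(0.0830·0.977) = 0.4723 K/W
  R_titanium = L/(kA) = 0.00747/(18.3·0.977) = 4.178×10^-4 K/W
  R_conv,out = 1/(hA) = 1/(14.5·0.977) = 0.07059 K/W
ΣR = 0.05303 + 2.895×10^-4 + 0.4723 + 4.178×10^-4 + 0.07059 = 0.5966 K/W
Q = ΔT/ΣR = (190 °C − 30.6 °C)/0.5966 = 267 W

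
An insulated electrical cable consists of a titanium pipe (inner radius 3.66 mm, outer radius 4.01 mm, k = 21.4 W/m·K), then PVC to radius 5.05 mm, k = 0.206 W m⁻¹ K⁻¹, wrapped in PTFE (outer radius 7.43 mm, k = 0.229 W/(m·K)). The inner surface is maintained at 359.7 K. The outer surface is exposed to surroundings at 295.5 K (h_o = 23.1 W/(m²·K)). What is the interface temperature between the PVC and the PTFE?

Treat each layer as a resistance in series:
  R'_titanium = ln(0.00401/0.00366)/(2πk) = 0.09133/(2π·21.4) = 6.792×10^-4 m·K/W
  R'_PVC = ln(0.00505/0.00401)/(2πk) = 0.2306/(2π·0.206) = 0.1782 m·K/W
  R'_PTFE = ln(0.00743/0.00505)/(2πk) = 0.3861/(2π·0.229) = 0.2684 m·K/W
  R'_conv,out = 1/(2πr h) = 1/(2π·0.00743·23.1) = 0.9273 m·K/W
ΣR = 6.792×10^-4 + 0.1782 + 0.2684 + 0.9273 = 1.375 m·K/W
Q' = ΔT/ΣR = (359.7 K − 295.5 K)/1.375 = 46.69 W/m
From the inner boundary to the PVC/PTFE interface, ΣR_partial = 0.1789 m·K/W.
T_interface = T_in − Q'·ΣR_partial = 359.7 K − (46.69)(0.1789) = 351.3 K

T = 351.3 K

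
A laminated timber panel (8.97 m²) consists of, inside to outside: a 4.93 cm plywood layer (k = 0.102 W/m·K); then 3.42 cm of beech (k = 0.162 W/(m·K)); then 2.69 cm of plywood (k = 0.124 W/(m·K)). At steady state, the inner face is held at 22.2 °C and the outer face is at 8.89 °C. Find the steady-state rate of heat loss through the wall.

Q = 131 W

Series thermal resistances, inner to outer:
  R_plywood = L/(kA) = 0.0493/(0.102·8.97) = 0.05388 K/W
  R_beech = L/(kA) = 0.0342/(0.162·8.97) = 0.02354 K/W
  R_plywood = L/(kA) = 0.0269/(0.124·8.97) = 0.02418 K/W
ΣR = 0.05388 + 0.02354 + 0.02418 = 0.1016 K/W
Q = ΔT/ΣR = (22.2 °C − 8.89 °C)/0.1016 = 131 W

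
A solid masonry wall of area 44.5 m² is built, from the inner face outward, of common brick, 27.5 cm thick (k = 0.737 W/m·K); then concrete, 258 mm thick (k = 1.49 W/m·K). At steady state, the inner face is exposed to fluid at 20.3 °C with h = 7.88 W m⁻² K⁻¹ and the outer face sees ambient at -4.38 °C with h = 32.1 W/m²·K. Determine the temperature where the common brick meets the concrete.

Series thermal resistances, inner to outer:
  R_conv,in = 1/(hA) = 1/(7.88·44.5) = 0.002852 K/W
  R_common brick = L/(kA) = 0.275/(0.737·44.5) = 0.008385 K/W
  R_concrete = L/(kA) = 0.258/(1.49·44.5) = 0.003891 K/W
  R_conv,out = 1/(hA) = 1/(32.1·44.5) = 7.001×10^-4 K/W
ΣR = 0.002852 + 0.008385 + 0.003891 + 7.001×10^-4 = 0.01583 K/W
Q = ΔT/ΣR = (20.3 °C − -4.38 °C)/0.01583 = 1559 W
From the inner boundary to the common brick/concrete interface, ΣR_partial = 0.01124 K/W.
T_interface = T_in − Q·ΣR_partial = 20.3 °C − (1559)(0.01124) = 2.78 °C

T = 2.78 °C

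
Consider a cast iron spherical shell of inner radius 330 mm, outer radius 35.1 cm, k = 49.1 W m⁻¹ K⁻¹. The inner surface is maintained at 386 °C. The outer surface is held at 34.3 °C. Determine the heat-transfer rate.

Q = 1200 kW

Q = 4πk·ΔT/(1/r₁ − 1/r₂) = 4π × 49.1 × 351.7 / (1/0.330 − 1/0.351) = 1.20×10^6 W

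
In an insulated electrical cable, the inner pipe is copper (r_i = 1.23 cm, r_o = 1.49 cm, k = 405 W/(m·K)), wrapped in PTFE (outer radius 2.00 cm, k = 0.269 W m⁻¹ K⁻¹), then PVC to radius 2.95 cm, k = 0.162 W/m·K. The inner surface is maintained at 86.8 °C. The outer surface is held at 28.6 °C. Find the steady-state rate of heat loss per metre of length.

Series thermal resistances, inner to outer:
  R'_copper = ln(0.0149/0.0123)/(2πk) = 0.1918/(2π·405) = 7.536×10^-5 m·K/W
  R'_PTFE = ln(0.0200/0.0149)/(2πk) = 0.2944/(2π·0.269) = 0.1742 m·K/W
  R'_PVC = ln(0.0295/0.0200)/(2πk) = 0.3887/(2π·0.162) = 0.3818 m·K/W
ΣR = 7.536×10^-5 + 0.1742 + 0.3818 = 0.5561 m·K/W
Q' = ΔT/ΣR = (86.8 °C − 28.6 °C)/0.5561 = 105 W/m

Q' = 105 W/m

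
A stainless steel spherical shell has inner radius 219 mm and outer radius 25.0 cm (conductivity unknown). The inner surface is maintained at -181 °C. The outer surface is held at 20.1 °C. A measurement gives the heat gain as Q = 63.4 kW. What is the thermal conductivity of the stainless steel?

ΣR = ΔT/Q = |-181 − 20.1|/63400 = 0.003172 K/W
(1/r₁−1/r₂)/(4πk) = 0.003172 ⇒ k = 0.5662/(4π·0.003172) = 14.2 W/m·K

k = 14.2 W/m·K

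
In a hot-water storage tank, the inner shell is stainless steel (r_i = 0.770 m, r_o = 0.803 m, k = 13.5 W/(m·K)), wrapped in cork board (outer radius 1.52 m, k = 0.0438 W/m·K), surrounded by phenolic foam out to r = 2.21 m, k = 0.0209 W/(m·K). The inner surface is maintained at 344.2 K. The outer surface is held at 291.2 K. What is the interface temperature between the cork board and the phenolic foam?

T = 313.6 K

Series thermal resistances, inner to outer:
  R_stainless steel = (1/0.770 − 1/0.803)/(4πk) = 0.05337/(4π·13.5) = 3.146×10^-4 K/W
  R_cork board = (1/0.803 − 1/1.52)/(4πk) = 0.5874/(4π·0.0438) = 1.067 K/W
  R_phenolic foam = (1/1.52 − 1/2.21)/(4πk) = 0.2054/(4π·0.0209) = 0.7821 K/W
ΣR = 3.146×10^-4 + 1.067 + 0.7821 = 1.849 K/W
Q = ΔT/ΣR = (344.2 K − 291.2 K)/1.849 = 28.66 W
From the inner boundary to the cork board/phenolic foam interface, ΣR_partial = 1.067 K/W.
T_interface = T_in − Q·ΣR_partial = 344.2 K − (28.66)(1.067) = 313.6 K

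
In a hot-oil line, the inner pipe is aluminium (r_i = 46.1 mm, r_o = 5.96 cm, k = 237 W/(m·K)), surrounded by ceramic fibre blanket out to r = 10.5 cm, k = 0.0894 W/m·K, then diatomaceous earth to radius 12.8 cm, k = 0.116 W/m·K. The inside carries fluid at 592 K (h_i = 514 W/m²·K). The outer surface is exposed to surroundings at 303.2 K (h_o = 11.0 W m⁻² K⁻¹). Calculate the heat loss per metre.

Q' = 206 W/m

Resistance network (inner→outer):
  R'_conv,in = 1/(2πr h) = 1/(2π·0.0461·514) = 0.006717 m·K/W
  R'_aluminium = ln(0.0596/0.0461)/(2πk) = 0.2568/(2π·237) = 1.725×10^-4 m·K/W
  R'_ceramic fibre blanket = ln(0.105/0.0596)/(2πk) = 0.5663/(2π·0.0894) = 1.008 m·K/W
  R'_diatomaceous earth = ln(0.128/0.105)/(2πk) = 0.1981/(2π·0.116) = 0.2718 m·K/W
  R'_conv,out = 1/(2πr h) = 1/(2π·0.128·11.0) = 0.1130 m·K/W
ΣR = 0.006717 + 1.725×10^-4 + 1.008 + 0.2718 + 0.1130 = 1.400 m·K/W
Q' = ΔT/ΣR = (592 K − 303.2 K)/1.400 = 206 W/m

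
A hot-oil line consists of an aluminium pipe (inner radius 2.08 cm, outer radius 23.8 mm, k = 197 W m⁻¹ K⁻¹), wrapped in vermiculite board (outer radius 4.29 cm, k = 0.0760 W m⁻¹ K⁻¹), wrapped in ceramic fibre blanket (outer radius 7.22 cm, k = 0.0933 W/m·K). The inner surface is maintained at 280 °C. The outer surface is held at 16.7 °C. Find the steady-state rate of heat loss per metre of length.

Q' = 124 W/m

Treat each layer as a resistance in series:
  R'_aluminium = ln(0.0238/0.0208)/(2πk) = 0.1347/(2π·197) = 1.088×10^-4 m·K/W
  R'_vermiculite board = ln(0.0429/0.0238)/(2πk) = 0.5892/(2π·0.0760) = 1.234 m·K/W
  R'_ceramic fibre blanket = ln(0.0722/0.0429)/(2πk) = 0.5206/(2π·0.0933) = 0.8880 m·K/W
ΣR = 1.088×10^-4 + 1.234 + 0.8880 = 2.122 m·K/W
Q' = ΔT/ΣR = (280 °C − 16.7 °C)/2.122 = 124 W/m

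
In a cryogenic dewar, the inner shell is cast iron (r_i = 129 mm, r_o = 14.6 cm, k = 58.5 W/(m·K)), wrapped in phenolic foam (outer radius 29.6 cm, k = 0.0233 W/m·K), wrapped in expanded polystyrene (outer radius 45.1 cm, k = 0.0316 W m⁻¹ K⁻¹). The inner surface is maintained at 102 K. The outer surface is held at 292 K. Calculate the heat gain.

Q = 12.9 W

Treat each layer as a resistance in series:
  R_cast iron = (1/0.129 − 1/0.146)/(4πk) = 0.9026/(4π·58.5) = 0.001228 K/W
  R_phenolic foam = (1/0.146 − 1/0.296)/(4πk) = 3.471/(4π·0.0233) = 11.85 K/W
  R_expanded polystyrene = (1/0.296 − 1/0.451)/(4πk) = 1.161/(4π·0.0316) = 2.924 K/W
ΣR = 0.001228 + 11.85 + 2.924 = 14.78 K/W
Q = ΔT/ΣR = (102 K − 292 K)/14.78 = -12.9 W
(Negative Q ⇒ heat flows inward; heat gain = 12.9 W.)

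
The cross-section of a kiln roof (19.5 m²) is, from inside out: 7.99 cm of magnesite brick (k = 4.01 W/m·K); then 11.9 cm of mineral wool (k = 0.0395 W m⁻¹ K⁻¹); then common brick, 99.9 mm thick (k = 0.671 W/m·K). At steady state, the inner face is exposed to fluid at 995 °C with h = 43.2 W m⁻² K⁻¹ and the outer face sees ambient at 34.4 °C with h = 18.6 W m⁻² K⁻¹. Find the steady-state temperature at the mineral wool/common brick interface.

T = 94.1 °C

Resistance network (inner→outer):
  R_conv,in = 1/(hA) = 1/(43.2·19.5) = 0.001187 K/W
  R_magnesite brick = L/(kA) = 0.0799/(4.01·19.5) = 0.001022 K/W
  R_mineral wool = L/(kA) = 0.119/(0.0395·19.5) = 0.1545 K/W
  R_common brick = L/(kA) = 0.0999/(0.671·19.5) = 0.007635 K/W
  R_conv,out = 1/(hA) = 1/(18.6·19.5) = 0.002757 K/W
ΣR = 0.001187 + 0.001022 + 0.1545 + 0.007635 + 0.002757 = 0.1671 K/W
Q = ΔT/ΣR = (995 °C − 34.4 °C)/0.1671 = 5749 W
From the inner boundary to the mineral wool/common brick interface, ΣR_partial = 0.1567 K/W.
T_interface = T_in − Q·ΣR_partial = 995 °C − (5749)(0.1567) = 94.1 °C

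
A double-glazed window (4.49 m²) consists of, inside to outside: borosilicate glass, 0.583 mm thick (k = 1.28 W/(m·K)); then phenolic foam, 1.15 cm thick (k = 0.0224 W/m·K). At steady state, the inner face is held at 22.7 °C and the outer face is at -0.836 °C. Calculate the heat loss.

Series thermal resistances, inner to outer:
  R_borosilicate glass = L/(kA) = 5.83×10^-4/(1.28·4.49) = 1.014×10^-4 K/W
  R_phenolic foam = L/(kA) = 0.0115/(0.0224·4.49) = 0.1143 K/W
ΣR = 1.014×10^-4 + 0.1143 = 0.1144 K/W
Q = ΔT/ΣR = (22.7 °C − -0.836 °C)/0.1144 = 206 W

Q = 206 W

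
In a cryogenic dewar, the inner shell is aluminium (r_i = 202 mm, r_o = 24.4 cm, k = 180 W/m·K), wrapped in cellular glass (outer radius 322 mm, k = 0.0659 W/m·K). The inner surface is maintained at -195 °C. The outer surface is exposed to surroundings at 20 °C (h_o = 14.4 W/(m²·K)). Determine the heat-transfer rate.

Treat each layer as a resistance in series:
  R_aluminium = (1/0.202 − 1/0.244)/(4πk) = 0.8521/(4π·180) = 3.767×10^-4 K/W
  R_cellular glass = (1/0.244 − 1/0.322)/(4πk) = 0.9928/(4π·0.0659) = 1.199 K/W
  R_conv,out = 1/(4πr²h) = 1/(4π·0.322²·14.4) = 0.05330 K/W
ΣR = 3.767×10^-4 + 1.199 + 0.05330 = 1.253 K/W
Q = ΔT/ΣR = (-195 °C − 20 °C)/1.253 = -172 W
(Negative Q ⇒ heat flows inward; heat gain = 172 W.)

Q = 172 W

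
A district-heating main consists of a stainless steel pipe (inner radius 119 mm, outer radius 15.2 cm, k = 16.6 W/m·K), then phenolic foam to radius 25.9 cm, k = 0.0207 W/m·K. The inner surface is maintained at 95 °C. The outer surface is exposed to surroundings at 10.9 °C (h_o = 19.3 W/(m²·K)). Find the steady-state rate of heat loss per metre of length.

Q' = 20.4 W/m

Series thermal resistances, inner to outer:
  R'_stainless steel = ln(0.152/0.119)/(2πk) = 0.2448/(2π·16.6) = 0.002347 m·K/W
  R'_phenolic foam = ln(0.259/0.152)/(2πk) = 0.5329/(2π·0.0207) = 4.098 m·K/W
  R'_conv,out = 1/(2πr h) = 1/(2π·0.259·19.3) = 0.03184 m·K/W
ΣR = 0.002347 + 4.098 + 0.03184 = 4.132 m·K/W
Q' = ΔT/ΣR = (95 °C − 10.9 °C)/4.132 = 20.4 W/m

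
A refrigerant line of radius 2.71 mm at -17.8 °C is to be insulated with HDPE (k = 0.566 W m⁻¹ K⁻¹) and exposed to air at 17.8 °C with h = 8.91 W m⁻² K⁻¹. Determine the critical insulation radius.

r_cr = 6.35 cm

For a cylinder, r_cr = k_ins/h = 0.566/8.91 = 0.0635 m = 6.35 cm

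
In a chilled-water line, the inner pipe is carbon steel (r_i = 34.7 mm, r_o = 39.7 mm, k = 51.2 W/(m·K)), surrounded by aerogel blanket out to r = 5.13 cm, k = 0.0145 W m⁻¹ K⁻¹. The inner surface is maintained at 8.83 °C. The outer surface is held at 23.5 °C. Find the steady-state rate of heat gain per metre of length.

Series thermal resistances, inner to outer:
  R'_carbon steel = ln(0.0397/0.0347)/(2πk) = 0.1346/(2π·51.2) = 4.184×10^-4 m·K/W
  R'_aerogel blanket = ln(0.0513/0.0397)/(2πk) = 0.2563/(2π·0.0145) = 2.814 m·K/W
ΣR = 4.184×10^-4 + 2.814 = 2.814 m·K/W
Q' = ΔT/ΣR = (8.83 °C − 23.5 °C)/2.814 = -5.21 W/m
(Negative Q' ⇒ heat flows inward; heat gain = 5.21 W/m.)

Q' = 5.21 W/m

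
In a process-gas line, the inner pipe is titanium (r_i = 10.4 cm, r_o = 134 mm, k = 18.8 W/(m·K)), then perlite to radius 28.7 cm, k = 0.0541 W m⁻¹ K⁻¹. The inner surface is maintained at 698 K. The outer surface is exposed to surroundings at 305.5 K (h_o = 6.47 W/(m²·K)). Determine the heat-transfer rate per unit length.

Q' = 169 W/m

Resistance network (inner→outer):
  R'_titanium = ln(0.134/0.104)/(2πk) = 0.2534/(2π·18.8) = 0.002146 m·K/W
  R'_perlite = ln(0.287/0.134)/(2πk) = 0.7616/(2π·0.0541) = 2.241 m·K/W
  R'_conv,out = 1/(2πr h) = 1/(2π·0.287·6.47) = 0.08571 m·K/W
ΣR = 0.002146 + 2.241 + 0.08571 = 2.329 m·K/W
Q' = ΔT/ΣR = (698 K − 305.5 K)/2.329 = 169 W/m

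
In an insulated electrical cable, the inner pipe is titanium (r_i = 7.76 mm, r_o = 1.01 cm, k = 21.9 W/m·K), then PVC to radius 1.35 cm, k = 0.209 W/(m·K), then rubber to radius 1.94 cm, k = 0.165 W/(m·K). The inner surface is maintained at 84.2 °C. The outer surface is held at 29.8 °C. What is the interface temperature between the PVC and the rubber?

Series thermal resistances, inner to outer:
  R'_titanium = ln(0.0101/0.00776)/(2πk) = 0.2636/(2π·21.9) = 0.001915 m·K/W
  R'_PVC = ln(0.0135/0.0101)/(2πk) = 0.2902/(2π·0.209) = 0.2210 m·K/W
  R'_rubber = ln(0.0194/0.0135)/(2πk) = 0.3626/(2π·0.165) = 0.3497 m·K/W
ΣR = 0.001915 + 0.2210 + 0.3497 = 0.5726 m·K/W
Q' = ΔT/ΣR = (84.2 °C − 29.8 °C)/0.5726 = 95.01 W/m
From the inner boundary to the PVC/rubber interface, ΣR_partial = 0.2229 m·K/W.
T_interface = T_in − Q'·ΣR_partial = 84.2 °C − (95.01)(0.2229) = 63.0 °C

T = 63.0 °C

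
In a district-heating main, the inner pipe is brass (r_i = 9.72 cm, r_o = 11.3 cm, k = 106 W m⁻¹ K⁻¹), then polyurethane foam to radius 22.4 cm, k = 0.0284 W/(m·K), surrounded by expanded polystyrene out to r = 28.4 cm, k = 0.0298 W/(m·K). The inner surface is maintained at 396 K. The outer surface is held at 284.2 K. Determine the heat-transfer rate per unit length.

Q' = 21.9 W/m

Treat each layer as a resistance in series:
  R'_brass = ln(0.113/0.0972)/(2πk) = 0.1506/(2π·106) = 2.261×10^-4 m·K/W
  R'_polyurethane foam = ln(0.224/0.113)/(2πk) = 0.6843/(2π·0.0284) = 3.835 m·K/W
  R'_expanded polystyrene = ln(0.284/0.224)/(2πk) = 0.2373/(2π·0.0298) = 1.268 m·K/W
ΣR = 2.261×10^-4 + 3.835 + 1.268 = 5.103 m·K/W
Q' = ΔT/ΣR = (396 K − 284.2 K)/5.103 = 21.9 W/m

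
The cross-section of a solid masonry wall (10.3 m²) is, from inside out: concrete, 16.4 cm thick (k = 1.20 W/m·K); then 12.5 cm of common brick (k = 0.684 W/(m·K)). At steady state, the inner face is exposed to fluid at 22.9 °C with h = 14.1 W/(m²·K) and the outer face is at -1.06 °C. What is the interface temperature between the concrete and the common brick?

Treat each layer as a resistance in series:
  R_conv,in = 1/(hA) = 1/(14.1·10.3) = 0.006886 K/W
  R_concrete = L/(kA) = 0.164/(1.20·10.3) = 0.01327 K/W
  R_common brick = L/(kA) = 0.125/(0.684·10.3) = 0.01774 K/W
ΣR = 0.006886 + 0.01327 + 0.01774 = 0.03790 K/W
Q = ΔT/ΣR = (22.9 °C − -1.06 °C)/0.03790 = 632.2 W
From the inner boundary to the concrete/common brick interface, ΣR_partial = 0.02016 K/W.
T_interface = T_in − Q·ΣR_partial = 22.9 °C − (632.2)(0.02016) = 10.2 °C

T = 10.2 °C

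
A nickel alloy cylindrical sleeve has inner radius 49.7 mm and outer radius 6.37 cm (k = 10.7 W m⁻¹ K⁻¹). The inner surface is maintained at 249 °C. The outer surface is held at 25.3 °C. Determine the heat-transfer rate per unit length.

Q' = 60600 W/m

Q' = 2πk·ΔT/ln(r₂/r₁) = 2π × 10.7 × 223.7 / ln(0.0637/0.0497) = 60600 W/m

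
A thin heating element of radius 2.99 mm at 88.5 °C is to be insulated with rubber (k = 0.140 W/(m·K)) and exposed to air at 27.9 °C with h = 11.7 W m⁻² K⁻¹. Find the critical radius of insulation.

r_cr = 1.20 cm

For a cylinder, r_cr = k_ins/h = 0.140/11.7 = 0.0120 m = 1.20 cm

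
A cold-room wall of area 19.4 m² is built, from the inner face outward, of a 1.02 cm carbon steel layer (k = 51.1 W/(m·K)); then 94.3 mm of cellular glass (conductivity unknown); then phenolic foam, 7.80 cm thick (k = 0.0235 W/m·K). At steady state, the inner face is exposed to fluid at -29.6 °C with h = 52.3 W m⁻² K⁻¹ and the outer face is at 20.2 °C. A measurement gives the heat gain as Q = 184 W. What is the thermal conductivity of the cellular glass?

ΣR = ΔT/Q = |-29.6 − 20.2|/184 = 0.2707 K/W
Known resistances:
  R_conv,in = 1/(hA) = 1/(52.3·19.4) = 9.856×10^-4 K/W
  R_carbon steel = L/(kA) = 0.0102/(51.1·19.4) = 1.029×10^-5 K/W
  R_phenolic foam = L/(kA) = 0.0780/(0.0235·19.4) = 0.1711 K/W
R_cellular glass = ΣR − ΣR_known = 0.2707 − 0.1721 = 0.09860 K/W
L/(kA) = 0.09860 ⇒ k = 0.0943/(0.09860·19.4) = 0.0493 W/m·K

k = 0.0493 W/m·K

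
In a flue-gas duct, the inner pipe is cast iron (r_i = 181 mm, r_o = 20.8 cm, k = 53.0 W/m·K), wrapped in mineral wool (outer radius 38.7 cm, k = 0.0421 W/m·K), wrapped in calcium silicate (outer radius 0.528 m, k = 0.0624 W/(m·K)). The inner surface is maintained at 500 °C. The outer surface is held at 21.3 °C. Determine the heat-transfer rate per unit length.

Treat each layer as a resistance in series:
  R'_cast iron = ln(0.208/0.181)/(2πk) = 0.1390/(2π·53.0) = 4.175×10^-4 m·K/W
  R'_mineral wool = ln(0.387/0.208)/(2πk) = 0.6209/(2π·0.0421) = 2.347 m·K/W
  R'_calcium silicate = ln(0.528/0.387)/(2πk) = 0.3107/(2π·0.0624) = 0.7924 m·K/W
ΣR = 4.175×10^-4 + 2.347 + 0.7924 = 3.140 m·K/W
Q' = ΔT/ΣR = (500 °C − 21.3 °C)/3.140 = 152 W/m

Q' = 152 W/m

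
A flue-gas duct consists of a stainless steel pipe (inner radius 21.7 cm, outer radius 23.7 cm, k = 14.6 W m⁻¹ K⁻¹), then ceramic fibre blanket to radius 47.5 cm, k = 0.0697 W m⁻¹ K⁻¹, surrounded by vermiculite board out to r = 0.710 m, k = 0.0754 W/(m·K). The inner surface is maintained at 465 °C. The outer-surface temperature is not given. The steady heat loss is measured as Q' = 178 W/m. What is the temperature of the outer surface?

Sum the resistances:
  R'_stainless steel = ln(0.237/0.217)/(2πk) = 0.08816/(2π·14.6) = 9.611×10^-4 m·K/W
  R'_ceramic fibre blanket = ln(0.475/0.237)/(2πk) = 0.6953/(2π·0.0697) = 1.588 m·K/W
  R'_vermiculite board = ln(0.710/0.475)/(2πk) = 0.4020/(2π·0.0754) = 0.8484 m·K/W
ΣR = 2.437 m·K/W
ΔT = Q'·ΣR = 178 × 2.437 = 433.8 K
Heat flows outward, so T_out = T_in − ΔT = 465 − 433.8 = 31.2 °C

T_out = 31.2 °C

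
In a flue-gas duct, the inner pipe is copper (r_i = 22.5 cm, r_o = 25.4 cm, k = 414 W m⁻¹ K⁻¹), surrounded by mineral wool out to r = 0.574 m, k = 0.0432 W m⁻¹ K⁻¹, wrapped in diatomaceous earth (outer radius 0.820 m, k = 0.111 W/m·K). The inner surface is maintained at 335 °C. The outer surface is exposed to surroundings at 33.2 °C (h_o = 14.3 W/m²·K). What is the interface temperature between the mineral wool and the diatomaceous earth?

T = 78.1 °C

Treat each layer as a resistance in series:
  R'_copper = ln(0.254/0.225)/(2πk) = 0.1212/(2π·414) = 4.661×10^-5 m·K/W
  R'_mineral wool = ln(0.574/0.254)/(2πk) = 0.8153/(2π·0.0432) = 3.004 m·K/W
  R'_diatomaceous earth = ln(0.820/0.574)/(2πk) = 0.3567/(2π·0.111) = 0.5114 m·K/W
  R'_conv,out = 1/(2πr h) = 1/(2π·0.820·14.3) = 0.01357 m·K/W
ΣR = 4.661×10^-5 + 3.004 + 0.5114 + 0.01357 = 3.529 m·K/W
Q' = ΔT/ΣR = (335 °C − 33.2 °C)/3.529 = 85.52 W/m
From the inner boundary to the mineral wool/diatomaceous earth interface, ΣR_partial = 3.004 m·K/W.
T_interface = T_in − Q'·ΣR_partial = 335 °C − (85.52)(3.004) = 78.1 °C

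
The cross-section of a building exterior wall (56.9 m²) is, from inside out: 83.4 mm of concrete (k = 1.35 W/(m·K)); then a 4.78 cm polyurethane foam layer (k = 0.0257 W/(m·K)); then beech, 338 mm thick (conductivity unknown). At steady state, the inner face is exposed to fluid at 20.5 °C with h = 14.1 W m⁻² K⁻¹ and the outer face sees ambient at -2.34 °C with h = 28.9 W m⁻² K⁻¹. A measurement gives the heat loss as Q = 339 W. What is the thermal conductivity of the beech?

k = 0.187 W/m·K

ΣR = ΔT/Q = |20.5 − -2.34|/339 = 0.06737 K/W
Known resistances:
  R_conv,in = 1/(hA) = 1/(14.1·56.9) = 0.001246 K/W
  R_concrete = L/(kA) = 0.0834/(1.35·56.9) = 0.001086 K/W
  R_polyurethane foam = L/(kA) = 0.0478/(0.0257·56.9) = 0.03269 K/W
  R_conv,out = 1/(hA) = 1/(28.9·56.9) = 6.081×10^-4 K/W
R_beech = ΣR − ΣR_known = 0.06737 − 0.03563 = 0.03174 K/W
L/(kA) = 0.03174 ⇒ k = 0.338/(0.03174·56.9) = 0.187 W/m·K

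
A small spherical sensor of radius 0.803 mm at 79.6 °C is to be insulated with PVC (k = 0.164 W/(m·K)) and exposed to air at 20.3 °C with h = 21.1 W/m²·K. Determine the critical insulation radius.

For a sphere, r_cr = 2k_ins/h = 2·0.164/21.1 = 0.0155 m = 1.55 cm

r_cr = 1.55 cm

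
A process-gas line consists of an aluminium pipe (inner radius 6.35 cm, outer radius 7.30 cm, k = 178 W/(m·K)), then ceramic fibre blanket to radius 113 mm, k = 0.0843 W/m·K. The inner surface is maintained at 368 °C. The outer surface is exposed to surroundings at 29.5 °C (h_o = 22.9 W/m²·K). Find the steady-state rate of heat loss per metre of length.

Treat each layer as a resistance in series:
  R'_aluminium = ln(0.0730/0.0635)/(2πk) = 0.1394/(2π·178) = 1.247×10^-4 m·K/W
  R'_ceramic fibre blanket = ln(0.113/0.0730)/(2πk) = 0.4369/(2π·0.0843) = 0.8249 m·K/W
  R'_conv,out = 1/(2πr h) = 1/(2π·0.113·22.9) = 0.06150 m·K/W
ΣR = 1.247×10^-4 + 0.8249 + 0.06150 = 0.8865 m·K/W
Q' = ΔT/ΣR = (368 °C − 29.5 °C)/0.8865 = 382 W/m

Q' = 382 W/m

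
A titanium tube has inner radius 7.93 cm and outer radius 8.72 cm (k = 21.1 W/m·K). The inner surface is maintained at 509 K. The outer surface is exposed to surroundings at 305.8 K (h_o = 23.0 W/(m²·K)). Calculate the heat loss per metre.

Treat each layer as a resistance in series:
  R'_titanium = ln(0.0872/0.0793)/(2πk) = 0.09497/(2π·21.1) = 7.163×10^-4 m·K/W
  R'_conv,out = 1/(2πr h) = 1/(2π·0.0872·23.0) = 0.07936 m·K/W
ΣR = 7.163×10^-4 + 0.07936 = 0.08008 m·K/W
Q' = ΔT/ΣR = (509 K − 305.8 K)/0.08008 = 2540 W/m

Q' = 2.54 kW/m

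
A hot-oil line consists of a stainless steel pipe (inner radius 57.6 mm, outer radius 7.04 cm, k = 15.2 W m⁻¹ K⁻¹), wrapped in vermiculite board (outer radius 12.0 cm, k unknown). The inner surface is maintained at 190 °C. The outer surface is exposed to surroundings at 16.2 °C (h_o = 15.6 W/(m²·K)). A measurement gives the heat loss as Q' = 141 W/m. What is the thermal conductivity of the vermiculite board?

k = 0.0741 W/m·K

ΣR = ΔT/Q' = |190 − 16.2|/141 = 1.233 m·K/W
Known resistances:
  R'_stainless steel = ln(0.0704/0.0576)/(2πk) = 0.2007/(2π·15.2) = 0.002101 m·K/W
  R'_conv,out = 1/(2πr h) = 1/(2π·0.120·15.6) = 0.08502 m·K/W
R_vermiculite board = ΣR − ΣR_known = 1.233 − 0.08712 = 1.146 m·K/W
ln(r₂/r₁)/(2πk) = 1.146 ⇒ k = 0.5333/(2π·1.146) = 0.0741 W/m·K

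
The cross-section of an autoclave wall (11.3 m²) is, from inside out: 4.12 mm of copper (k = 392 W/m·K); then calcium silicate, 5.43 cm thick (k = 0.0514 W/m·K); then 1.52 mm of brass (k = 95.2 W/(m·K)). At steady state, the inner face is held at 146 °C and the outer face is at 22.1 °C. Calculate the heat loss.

Q = 1330 W

Series thermal resistances, inner to outer:
  R_copper = L/(kA) = 0.00412/(392·11.3) = 9.301×10^-7 K/W
  R_calcium silicate = L/(kA) = 0.0543/(0.0514·11.3) = 0.09349 K/W
  R_brass = L/(kA) = 0.00152/(95.2·11.3) = 1.413×10^-6 K/W
ΣR = 9.301×10^-7 + 0.09349 + 1.413×10^-6 = 0.09349 K/W
Q = ΔT/ΣR = (146 °C − 22.1 °C)/0.09349 = 1330 W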